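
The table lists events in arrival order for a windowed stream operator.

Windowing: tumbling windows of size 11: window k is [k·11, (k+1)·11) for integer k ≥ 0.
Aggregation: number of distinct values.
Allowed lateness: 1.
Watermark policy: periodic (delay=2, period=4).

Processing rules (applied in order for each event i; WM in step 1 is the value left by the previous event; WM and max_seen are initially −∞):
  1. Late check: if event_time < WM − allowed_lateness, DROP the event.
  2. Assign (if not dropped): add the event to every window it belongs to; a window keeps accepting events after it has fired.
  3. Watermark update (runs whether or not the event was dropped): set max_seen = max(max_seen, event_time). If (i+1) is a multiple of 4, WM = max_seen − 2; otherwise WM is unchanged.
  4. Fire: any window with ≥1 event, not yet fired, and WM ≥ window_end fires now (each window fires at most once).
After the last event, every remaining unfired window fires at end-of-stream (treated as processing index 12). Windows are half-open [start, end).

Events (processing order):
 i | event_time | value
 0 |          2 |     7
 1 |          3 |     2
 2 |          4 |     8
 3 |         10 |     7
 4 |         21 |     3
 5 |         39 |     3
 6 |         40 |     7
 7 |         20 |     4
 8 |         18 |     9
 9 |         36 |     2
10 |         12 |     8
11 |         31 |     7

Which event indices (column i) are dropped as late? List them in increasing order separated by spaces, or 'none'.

i=0 t=2 v=7: → [0,11); WM=−∞
i=1 t=3 v=2: → [0,11); WM=−∞
i=2 t=4 v=8: → [0,11); WM=−∞
i=3 t=10 v=7: → [0,11); WM=8
i=4 t=21 v=3: → [11,22); WM=8
i=5 t=39 v=3: → [33,44); WM=8
i=6 t=40 v=7: → [33,44); WM=8
i=7 t=20 v=4: → [11,22); WM=38; [0,11) fires=3 [11,22) fires=2
i=8 t=18 v=9: DROP (t<38-1); WM=38
i=9 t=36 v=2: DROP (t<38-1); WM=38
i=10 t=12 v=8: DROP (t<38-1); WM=38
i=11 t=31 v=7: DROP (t<38-1); WM=38

8 9 10 11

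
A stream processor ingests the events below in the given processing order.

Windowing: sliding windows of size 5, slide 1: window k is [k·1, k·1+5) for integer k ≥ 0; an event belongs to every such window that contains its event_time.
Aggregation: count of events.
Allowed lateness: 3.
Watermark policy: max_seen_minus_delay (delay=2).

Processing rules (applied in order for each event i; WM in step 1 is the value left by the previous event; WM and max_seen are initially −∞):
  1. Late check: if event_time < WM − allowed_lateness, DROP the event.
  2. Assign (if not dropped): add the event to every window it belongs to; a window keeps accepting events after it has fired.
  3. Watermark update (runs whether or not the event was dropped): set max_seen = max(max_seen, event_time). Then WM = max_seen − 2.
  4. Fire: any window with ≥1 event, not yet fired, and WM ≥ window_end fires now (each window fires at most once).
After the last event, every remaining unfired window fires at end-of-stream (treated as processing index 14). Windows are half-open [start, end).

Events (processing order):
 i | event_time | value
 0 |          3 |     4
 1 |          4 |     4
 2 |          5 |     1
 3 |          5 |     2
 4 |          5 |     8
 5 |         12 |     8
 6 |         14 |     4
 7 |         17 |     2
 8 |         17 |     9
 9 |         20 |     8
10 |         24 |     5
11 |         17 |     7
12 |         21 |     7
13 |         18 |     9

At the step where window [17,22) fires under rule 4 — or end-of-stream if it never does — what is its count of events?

i=0 t=3 v=4: → [3,8),[2,7),[1,6),[0,5); WM=1
i=1 t=4 v=4: → [4,9),[3,8),[2,7),[1,6),[0,5); WM=2
i=2 t=5 v=1: → [5,10),[4,9),[3,8),[2,7),[1,6); WM=3
i=3 t=5 v=2: → [5,10),[4,9),[3,8),[2,7),[1,6); WM=3
i=4 t=5 v=8: → [5,10),[4,9),[3,8),[2,7),[1,6); WM=3
i=5 t=12 v=8: → [12,17),[11,16),[10,15),[9,14),[8,13); WM=10; [0,5) fires=2 [1,6) fires=5 [2,7) fires=5 [3,8) fires=5 [4,9) fires=4 [5,10) fires=3
i=6 t=14 v=4: → [14,19),[13,18),[12,17),[11,16),[10,15); WM=12
i=7 t=17 v=2: → [17,22),[16,21),[15,20),[14,19),[13,18); WM=15; [8,13) fires=1 [9,14) fires=1 [10,15) fires=2
i=8 t=17 v=9: → [17,22),[16,21),[15,20),[14,19),[13,18); WM=15
i=9 t=20 v=8: → [20,25),[19,24),[18,23),[17,22),[16,21); WM=18; [11,16) fires=2 [12,17) fires=2 [13,18) fires=3
i=10 t=24 v=5: → [24,29),[23,28),[22,27),[21,26),[20,25); WM=22; [14,19) fires=3 [15,20) fires=2 [16,21) fires=3 [17,22) fires=3
i=11 t=17 v=7: DROP (t<22-3); WM=22
i=12 t=21 v=7: → [21,26),[20,25),[19,24),[18,23),[17,22); WM=22
i=13 t=18 v=9: DROP (t<22-3); WM=22

3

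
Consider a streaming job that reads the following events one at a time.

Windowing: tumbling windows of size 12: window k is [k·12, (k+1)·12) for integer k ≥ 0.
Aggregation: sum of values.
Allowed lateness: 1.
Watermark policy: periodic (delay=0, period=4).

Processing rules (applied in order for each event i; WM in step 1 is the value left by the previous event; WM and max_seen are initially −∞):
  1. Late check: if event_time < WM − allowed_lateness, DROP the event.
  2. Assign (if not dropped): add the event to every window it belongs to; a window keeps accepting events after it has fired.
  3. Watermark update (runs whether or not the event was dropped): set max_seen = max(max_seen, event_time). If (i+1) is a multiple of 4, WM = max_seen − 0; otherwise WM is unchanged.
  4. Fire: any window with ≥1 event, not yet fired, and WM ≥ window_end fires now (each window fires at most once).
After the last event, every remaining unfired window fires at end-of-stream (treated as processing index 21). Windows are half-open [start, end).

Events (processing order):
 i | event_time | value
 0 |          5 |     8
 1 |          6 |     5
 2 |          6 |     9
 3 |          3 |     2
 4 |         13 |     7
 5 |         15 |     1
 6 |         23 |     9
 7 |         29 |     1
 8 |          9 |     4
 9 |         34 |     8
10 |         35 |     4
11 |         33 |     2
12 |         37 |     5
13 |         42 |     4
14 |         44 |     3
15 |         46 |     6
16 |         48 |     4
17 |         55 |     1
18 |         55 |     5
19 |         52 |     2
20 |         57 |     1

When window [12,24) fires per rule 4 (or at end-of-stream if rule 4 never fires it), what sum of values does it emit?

17

i=0 t=5 v=8: → [0,12); WM=−∞
i=1 t=6 v=5: → [0,12); WM=−∞
i=2 t=6 v=9: → [0,12); WM=−∞
i=3 t=3 v=2: → [0,12); WM=6
i=4 t=13 v=7: → [12,24); WM=6
i=5 t=15 v=1: → [12,24); WM=6
i=6 t=23 v=9: → [12,24); WM=6
i=7 t=29 v=1: → [24,36); WM=29; [0,12) fires=24 [12,24) fires=17
i=8 t=9 v=4: DROP (t<29-1); WM=29
i=9 t=34 v=8: → [24,36); WM=29
i=10 t=35 v=4: → [24,36); WM=29
i=11 t=33 v=2: → [24,36); WM=35
i=12 t=37 v=5: → [36,48); WM=35
i=13 t=42 v=4: → [36,48); WM=35
i=14 t=44 v=3: → [36,48); WM=35
i=15 t=46 v=6: → [36,48); WM=46; [24,36) fires=15
i=16 t=48 v=4: → [48,60); WM=46
i=17 t=55 v=1: → [48,60); WM=46
i=18 t=55 v=5: → [48,60); WM=46
i=19 t=52 v=2: → [48,60); WM=55; [36,48) fires=18
i=20 t=57 v=1: → [48,60); WM=55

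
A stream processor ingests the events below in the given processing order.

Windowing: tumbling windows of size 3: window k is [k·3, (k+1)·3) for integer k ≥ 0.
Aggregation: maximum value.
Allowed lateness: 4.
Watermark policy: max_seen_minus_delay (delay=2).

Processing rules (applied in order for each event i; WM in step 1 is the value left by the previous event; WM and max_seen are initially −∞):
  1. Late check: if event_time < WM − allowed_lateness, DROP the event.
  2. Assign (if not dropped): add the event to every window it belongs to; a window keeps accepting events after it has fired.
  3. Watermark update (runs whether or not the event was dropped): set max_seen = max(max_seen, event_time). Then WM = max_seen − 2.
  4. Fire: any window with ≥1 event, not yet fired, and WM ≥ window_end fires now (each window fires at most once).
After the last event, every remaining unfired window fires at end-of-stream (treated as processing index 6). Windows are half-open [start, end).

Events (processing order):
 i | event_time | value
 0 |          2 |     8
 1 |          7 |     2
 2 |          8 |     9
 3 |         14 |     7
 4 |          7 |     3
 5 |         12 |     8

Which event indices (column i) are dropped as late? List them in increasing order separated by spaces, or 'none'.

4

i=0 t=2 v=8: → [0,3); WM=0
i=1 t=7 v=2: → [6,9); WM=5; [0,3) fires=8
i=2 t=8 v=9: → [6,9); WM=6
i=3 t=14 v=7: → [12,15); WM=12; [6,9) fires=9
i=4 t=7 v=3: DROP (t<12-4); WM=12
i=5 t=12 v=8: → [12,15); WM=12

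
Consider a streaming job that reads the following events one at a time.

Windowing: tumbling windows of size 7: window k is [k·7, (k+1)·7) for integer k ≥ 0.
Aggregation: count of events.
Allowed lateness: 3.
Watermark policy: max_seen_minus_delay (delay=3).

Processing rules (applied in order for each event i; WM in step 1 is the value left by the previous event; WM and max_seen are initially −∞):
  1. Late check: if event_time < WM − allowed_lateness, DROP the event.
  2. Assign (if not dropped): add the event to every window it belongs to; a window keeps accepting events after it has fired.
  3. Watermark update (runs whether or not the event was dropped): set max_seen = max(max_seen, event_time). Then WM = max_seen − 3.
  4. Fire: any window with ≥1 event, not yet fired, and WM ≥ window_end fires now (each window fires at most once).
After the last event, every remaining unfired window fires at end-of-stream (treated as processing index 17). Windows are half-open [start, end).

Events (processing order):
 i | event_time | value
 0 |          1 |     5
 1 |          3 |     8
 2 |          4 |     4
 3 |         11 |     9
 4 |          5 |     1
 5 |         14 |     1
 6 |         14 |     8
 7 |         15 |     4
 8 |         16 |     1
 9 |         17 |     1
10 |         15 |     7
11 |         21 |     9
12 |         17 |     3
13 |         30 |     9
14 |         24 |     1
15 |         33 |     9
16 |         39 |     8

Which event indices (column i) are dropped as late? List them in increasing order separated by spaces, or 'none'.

i=0 t=1 v=5: → [0,7); WM=-2
i=1 t=3 v=8: → [0,7); WM=0
i=2 t=4 v=4: → [0,7); WM=1
i=3 t=11 v=9: → [7,14); WM=8; [0,7) fires=3
i=4 t=5 v=1: → [0,7); WM=8
i=5 t=14 v=1: → [14,21); WM=11
i=6 t=14 v=8: → [14,21); WM=11
i=7 t=15 v=4: → [14,21); WM=12
i=8 t=16 v=1: → [14,21); WM=13
i=9 t=17 v=1: → [14,21); WM=14; [7,14) fires=1
i=10 t=15 v=7: → [14,21); WM=14
i=11 t=21 v=9: → [21,28); WM=18
i=12 t=17 v=3: → [14,21); WM=18
i=13 t=30 v=9: → [28,35); WM=27; [14,21) fires=7
i=14 t=24 v=1: → [21,28); WM=27
i=15 t=33 v=9: → [28,35); WM=30; [21,28) fires=2
i=16 t=39 v=8: → [35,42); WM=36; [28,35) fires=2

none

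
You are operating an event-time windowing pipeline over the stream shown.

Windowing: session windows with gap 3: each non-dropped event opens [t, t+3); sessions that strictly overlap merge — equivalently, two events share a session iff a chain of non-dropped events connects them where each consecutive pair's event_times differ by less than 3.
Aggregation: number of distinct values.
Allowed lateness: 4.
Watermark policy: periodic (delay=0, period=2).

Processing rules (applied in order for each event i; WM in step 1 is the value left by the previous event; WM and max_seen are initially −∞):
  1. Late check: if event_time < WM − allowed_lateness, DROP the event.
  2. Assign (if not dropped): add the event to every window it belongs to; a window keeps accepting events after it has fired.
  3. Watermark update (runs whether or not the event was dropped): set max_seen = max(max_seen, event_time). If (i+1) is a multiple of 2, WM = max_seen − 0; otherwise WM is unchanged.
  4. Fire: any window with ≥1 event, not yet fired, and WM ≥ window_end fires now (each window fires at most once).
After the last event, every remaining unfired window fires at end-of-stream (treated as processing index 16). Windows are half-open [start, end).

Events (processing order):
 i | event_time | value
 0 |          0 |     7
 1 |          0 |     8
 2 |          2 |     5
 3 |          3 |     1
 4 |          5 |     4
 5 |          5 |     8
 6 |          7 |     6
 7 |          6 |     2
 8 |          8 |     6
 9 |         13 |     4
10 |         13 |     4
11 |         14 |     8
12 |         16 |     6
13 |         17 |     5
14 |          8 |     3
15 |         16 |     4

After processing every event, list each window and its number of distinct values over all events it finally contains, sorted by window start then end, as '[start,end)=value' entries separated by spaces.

[0,11)=7 [13,20)=4

i=0 t=0 v=7: → [0,3); WM=−∞
i=1 t=0 v=8: → [0,3); WM=0
i=2 t=2 v=5: → [0,5); WM=0
i=3 t=3 v=1: → [0,6); WM=3
i=4 t=5 v=4: → [0,8); WM=3
i=5 t=5 v=8: → [0,8); WM=5
i=6 t=7 v=6: → [0,10); WM=5
i=7 t=6 v=2: → [0,10); WM=7
i=8 t=8 v=6: → [0,11); WM=7
i=9 t=13 v=4: → [13,16); WM=13
i=10 t=13 v=4: → [13,16); WM=13
i=11 t=14 v=8: → [13,17); WM=14
i=12 t=16 v=6: → [13,19); WM=14
i=13 t=17 v=5: → [13,20); WM=17
i=14 t=8 v=3: DROP (t<17-4); WM=17
i=15 t=16 v=4: → [13,20); WM=17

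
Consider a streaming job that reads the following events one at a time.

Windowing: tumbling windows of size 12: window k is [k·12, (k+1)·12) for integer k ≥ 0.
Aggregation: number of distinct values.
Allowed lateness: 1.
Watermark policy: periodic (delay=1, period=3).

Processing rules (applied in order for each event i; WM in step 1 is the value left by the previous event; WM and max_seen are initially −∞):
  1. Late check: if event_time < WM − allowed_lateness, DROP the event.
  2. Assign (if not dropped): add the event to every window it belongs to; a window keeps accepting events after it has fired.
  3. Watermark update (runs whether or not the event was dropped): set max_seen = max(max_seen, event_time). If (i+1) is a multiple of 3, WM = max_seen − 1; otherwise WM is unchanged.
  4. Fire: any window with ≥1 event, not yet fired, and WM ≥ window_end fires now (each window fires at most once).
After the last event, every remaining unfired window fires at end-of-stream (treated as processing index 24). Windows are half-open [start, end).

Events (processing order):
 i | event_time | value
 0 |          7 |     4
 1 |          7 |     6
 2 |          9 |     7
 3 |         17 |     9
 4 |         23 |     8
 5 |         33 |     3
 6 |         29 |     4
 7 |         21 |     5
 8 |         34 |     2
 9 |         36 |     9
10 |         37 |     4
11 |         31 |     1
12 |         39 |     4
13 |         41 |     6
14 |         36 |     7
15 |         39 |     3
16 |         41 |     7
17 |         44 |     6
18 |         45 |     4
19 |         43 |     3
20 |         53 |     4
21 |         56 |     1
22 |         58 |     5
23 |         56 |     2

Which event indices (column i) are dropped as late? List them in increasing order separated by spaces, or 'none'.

i=0 t=7 v=4: → [0,12); WM=−∞
i=1 t=7 v=6: → [0,12); WM=−∞
i=2 t=9 v=7: → [0,12); WM=8
i=3 t=17 v=9: → [12,24); WM=8
i=4 t=23 v=8: → [12,24); WM=8
i=5 t=33 v=3: → [24,36); WM=32; [0,12) fires=3 [12,24) fires=2
i=6 t=29 v=4: DROP (t<32-1); WM=32
i=7 t=21 v=5: DROP (t<32-1); WM=32
i=8 t=34 v=2: → [24,36); WM=33
i=9 t=36 v=9: → [36,48); WM=33
i=10 t=37 v=4: → [36,48); WM=33
i=11 t=31 v=1: DROP (t<33-1); WM=36; [24,36) fires=2
i=12 t=39 v=4: → [36,48); WM=36
i=13 t=41 v=6: → [36,48); WM=36
i=14 t=36 v=7: → [36,48); WM=40
i=15 t=39 v=3: → [36,48); WM=40
i=16 t=41 v=7: → [36,48); WM=40
i=17 t=44 v=6: → [36,48); WM=43
i=18 t=45 v=4: → [36,48); WM=43
i=19 t=43 v=3: → [36,48); WM=43
i=20 t=53 v=4: → [48,60); WM=52; [36,48) fires=5
i=21 t=56 v=1: → [48,60); WM=52
i=22 t=58 v=5: → [48,60); WM=52
i=23 t=56 v=2: → [48,60); WM=57

6 7 11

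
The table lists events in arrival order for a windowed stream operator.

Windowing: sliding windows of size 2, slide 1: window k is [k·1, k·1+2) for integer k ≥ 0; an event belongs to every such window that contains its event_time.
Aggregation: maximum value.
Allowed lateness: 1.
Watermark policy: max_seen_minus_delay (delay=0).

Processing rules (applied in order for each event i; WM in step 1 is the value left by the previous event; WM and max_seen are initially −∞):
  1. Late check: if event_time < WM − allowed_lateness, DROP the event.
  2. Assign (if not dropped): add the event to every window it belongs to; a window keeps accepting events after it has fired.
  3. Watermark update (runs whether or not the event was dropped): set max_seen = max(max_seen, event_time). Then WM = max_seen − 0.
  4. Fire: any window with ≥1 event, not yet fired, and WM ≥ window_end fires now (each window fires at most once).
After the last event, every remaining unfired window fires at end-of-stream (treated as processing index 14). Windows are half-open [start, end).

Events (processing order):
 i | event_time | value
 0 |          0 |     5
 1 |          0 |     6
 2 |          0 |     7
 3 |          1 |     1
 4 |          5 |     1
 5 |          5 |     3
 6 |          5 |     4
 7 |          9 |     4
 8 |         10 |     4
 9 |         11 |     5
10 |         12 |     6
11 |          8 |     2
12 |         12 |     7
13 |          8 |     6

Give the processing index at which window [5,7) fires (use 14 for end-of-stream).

7

i=0 t=0 v=5: → [0,2); WM=0
i=1 t=0 v=6: → [0,2); WM=0
i=2 t=0 v=7: → [0,2); WM=0
i=3 t=1 v=1: → [1,3),[0,2); WM=1
i=4 t=5 v=1: → [5,7),[4,6); WM=5; [0,2) fires=7 [1,3) fires=1
i=5 t=5 v=3: → [5,7),[4,6); WM=5
i=6 t=5 v=4: → [5,7),[4,6); WM=5
i=7 t=9 v=4: → [9,11),[8,10); WM=9; [4,6) fires=4 [5,7) fires=4
i=8 t=10 v=4: → [10,12),[9,11); WM=10; [8,10) fires=4
i=9 t=11 v=5: → [11,13),[10,12); WM=11; [9,11) fires=4
i=10 t=12 v=6: → [12,14),[11,13); WM=12; [10,12) fires=5
i=11 t=8 v=2: DROP (t<12-1); WM=12
i=12 t=12 v=7: → [12,14),[11,13); WM=12
i=13 t=8 v=6: DROP (t<12-1); WM=12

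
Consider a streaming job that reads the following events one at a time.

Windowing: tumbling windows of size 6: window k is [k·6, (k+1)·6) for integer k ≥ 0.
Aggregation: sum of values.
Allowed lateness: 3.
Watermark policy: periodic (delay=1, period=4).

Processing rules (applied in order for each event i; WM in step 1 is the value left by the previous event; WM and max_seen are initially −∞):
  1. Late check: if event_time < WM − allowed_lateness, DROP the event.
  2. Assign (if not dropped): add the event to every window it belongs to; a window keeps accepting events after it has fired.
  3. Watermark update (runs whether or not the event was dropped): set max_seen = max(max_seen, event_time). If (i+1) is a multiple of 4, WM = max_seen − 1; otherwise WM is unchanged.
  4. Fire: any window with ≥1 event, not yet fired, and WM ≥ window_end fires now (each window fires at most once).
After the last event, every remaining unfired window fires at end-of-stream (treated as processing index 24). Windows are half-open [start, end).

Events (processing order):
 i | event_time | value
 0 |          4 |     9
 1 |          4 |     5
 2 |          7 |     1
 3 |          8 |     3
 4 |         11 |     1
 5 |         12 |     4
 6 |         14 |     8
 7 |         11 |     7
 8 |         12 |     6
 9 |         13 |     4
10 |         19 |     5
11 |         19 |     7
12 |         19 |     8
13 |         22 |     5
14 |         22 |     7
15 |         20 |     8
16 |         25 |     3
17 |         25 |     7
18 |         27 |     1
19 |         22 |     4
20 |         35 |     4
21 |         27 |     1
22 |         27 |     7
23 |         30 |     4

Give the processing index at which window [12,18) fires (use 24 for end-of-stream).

i=0 t=4 v=9: → [0,6); WM=−∞
i=1 t=4 v=5: → [0,6); WM=−∞
i=2 t=7 v=1: → [6,12); WM=−∞
i=3 t=8 v=3: → [6,12); WM=7; [0,6) fires=14
i=4 t=11 v=1: → [6,12); WM=7
i=5 t=12 v=4: → [12,18); WM=7
i=6 t=14 v=8: → [12,18); WM=7
i=7 t=11 v=7: → [6,12); WM=13; [6,12) fires=12
i=8 t=12 v=6: → [12,18); WM=13
i=9 t=13 v=4: → [12,18); WM=13
i=10 t=19 v=5: → [18,24); WM=13
i=11 t=19 v=7: → [18,24); WM=18; [12,18) fires=22
i=12 t=19 v=8: → [18,24); WM=18
i=13 t=22 v=5: → [18,24); WM=18
i=14 t=22 v=7: → [18,24); WM=18
i=15 t=20 v=8: → [18,24); WM=21
i=16 t=25 v=3: → [24,30); WM=21
i=17 t=25 v=7: → [24,30); WM=21
i=18 t=27 v=1: → [24,30); WM=21
i=19 t=22 v=4: → [18,24); WM=26; [18,24) fires=44
i=20 t=35 v=4: → [30,36); WM=26
i=21 t=27 v=1: → [24,30); WM=26
i=22 t=27 v=7: → [24,30); WM=26
i=23 t=30 v=4: → [30,36); WM=34; [24,30) fires=19

11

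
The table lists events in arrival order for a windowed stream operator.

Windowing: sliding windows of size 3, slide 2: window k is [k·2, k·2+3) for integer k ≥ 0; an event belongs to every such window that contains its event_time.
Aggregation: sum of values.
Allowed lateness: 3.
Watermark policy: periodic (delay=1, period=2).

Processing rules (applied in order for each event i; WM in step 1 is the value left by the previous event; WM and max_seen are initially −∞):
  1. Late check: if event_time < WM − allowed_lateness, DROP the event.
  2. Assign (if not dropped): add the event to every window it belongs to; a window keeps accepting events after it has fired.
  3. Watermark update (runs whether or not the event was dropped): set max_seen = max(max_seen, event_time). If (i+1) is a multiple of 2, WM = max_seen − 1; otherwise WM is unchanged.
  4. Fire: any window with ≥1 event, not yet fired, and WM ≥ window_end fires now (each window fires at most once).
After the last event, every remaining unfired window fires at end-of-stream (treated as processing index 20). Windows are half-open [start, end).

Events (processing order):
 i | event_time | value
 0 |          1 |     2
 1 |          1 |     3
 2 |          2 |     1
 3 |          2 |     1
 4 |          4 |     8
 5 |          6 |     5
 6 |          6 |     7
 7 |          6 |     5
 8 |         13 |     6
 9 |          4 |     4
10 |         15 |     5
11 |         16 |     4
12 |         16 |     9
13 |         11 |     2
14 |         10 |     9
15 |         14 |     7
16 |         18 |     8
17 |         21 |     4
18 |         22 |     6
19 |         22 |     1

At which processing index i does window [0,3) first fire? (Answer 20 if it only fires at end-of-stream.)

5

i=0 t=1 v=2: → [0,3); WM=−∞
i=1 t=1 v=3: → [0,3); WM=0
i=2 t=2 v=1: → [2,5),[0,3); WM=0
i=3 t=2 v=1: → [2,5),[0,3); WM=1
i=4 t=4 v=8: → [4,7),[2,5); WM=1
i=5 t=6 v=5: → [6,9),[4,7); WM=5; [0,3) fires=7 [2,5) fires=10
i=6 t=6 v=7: → [6,9),[4,7); WM=5
i=7 t=6 v=5: → [6,9),[4,7); WM=5
i=8 t=13 v=6: → [12,15); WM=5
i=9 t=4 v=4: → [4,7),[2,5); WM=12; [4,7) fires=29 [6,9) fires=17
i=10 t=15 v=5: → [14,17); WM=12
i=11 t=16 v=4: → [16,19),[14,17); WM=15; [12,15) fires=6
i=12 t=16 v=9: → [16,19),[14,17); WM=15
i=13 t=11 v=2: DROP (t<15-3); WM=15
i=14 t=10 v=9: DROP (t<15-3); WM=15
i=15 t=14 v=7: → [14,17),[12,15); WM=15
i=16 t=18 v=8: → [18,21),[16,19); WM=15
i=17 t=21 v=4: → [20,23); WM=20; [14,17) fires=25 [16,19) fires=21
i=18 t=22 v=6: → [22,25),[20,23); WM=20
i=19 t=22 v=1: → [22,25),[20,23); WM=21; [18,21) fires=8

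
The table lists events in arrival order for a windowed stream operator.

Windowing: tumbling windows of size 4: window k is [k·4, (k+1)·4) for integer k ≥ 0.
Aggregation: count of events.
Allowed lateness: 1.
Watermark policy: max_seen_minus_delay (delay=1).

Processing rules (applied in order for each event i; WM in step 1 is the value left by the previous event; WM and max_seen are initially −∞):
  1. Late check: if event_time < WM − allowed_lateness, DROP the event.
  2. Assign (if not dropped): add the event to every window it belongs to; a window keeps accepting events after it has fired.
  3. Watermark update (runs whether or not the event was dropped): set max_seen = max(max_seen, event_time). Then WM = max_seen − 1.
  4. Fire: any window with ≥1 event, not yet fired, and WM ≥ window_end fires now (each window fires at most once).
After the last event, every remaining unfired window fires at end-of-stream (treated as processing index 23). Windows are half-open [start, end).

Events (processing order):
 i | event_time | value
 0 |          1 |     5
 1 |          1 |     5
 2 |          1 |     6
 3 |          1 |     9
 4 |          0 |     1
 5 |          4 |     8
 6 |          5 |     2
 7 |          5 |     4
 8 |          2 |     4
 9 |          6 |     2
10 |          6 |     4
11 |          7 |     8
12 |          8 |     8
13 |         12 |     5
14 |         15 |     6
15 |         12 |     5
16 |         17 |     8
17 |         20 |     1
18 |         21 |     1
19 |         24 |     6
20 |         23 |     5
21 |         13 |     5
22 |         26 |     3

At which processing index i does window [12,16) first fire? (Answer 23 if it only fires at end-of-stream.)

16

i=0 t=1 v=5: → [0,4); WM=0
i=1 t=1 v=5: → [0,4); WM=0
i=2 t=1 v=6: → [0,4); WM=0
i=3 t=1 v=9: → [0,4); WM=0
i=4 t=0 v=1: → [0,4); WM=0
i=5 t=4 v=8: → [4,8); WM=3
i=6 t=5 v=2: → [4,8); WM=4; [0,4) fires=5
i=7 t=5 v=4: → [4,8); WM=4
i=8 t=2 v=4: DROP (t<4-1); WM=4
i=9 t=6 v=2: → [4,8); WM=5
i=10 t=6 v=4: → [4,8); WM=5
i=11 t=7 v=8: → [4,8); WM=6
i=12 t=8 v=8: → [8,12); WM=7
i=13 t=12 v=5: → [12,16); WM=11; [4,8) fires=6
i=14 t=15 v=6: → [12,16); WM=14; [8,12) fires=1
i=15 t=12 v=5: DROP (t<14-1); WM=14
i=16 t=17 v=8: → [16,20); WM=16; [12,16) fires=2
i=17 t=20 v=1: → [20,24); WM=19
i=18 t=21 v=1: → [20,24); WM=20; [16,20) fires=1
i=19 t=24 v=6: → [24,28); WM=23
i=20 t=23 v=5: → [20,24); WM=23
i=21 t=13 v=5: DROP (t<23-1); WM=23
i=22 t=26 v=3: → [24,28); WM=25; [20,24) fires=3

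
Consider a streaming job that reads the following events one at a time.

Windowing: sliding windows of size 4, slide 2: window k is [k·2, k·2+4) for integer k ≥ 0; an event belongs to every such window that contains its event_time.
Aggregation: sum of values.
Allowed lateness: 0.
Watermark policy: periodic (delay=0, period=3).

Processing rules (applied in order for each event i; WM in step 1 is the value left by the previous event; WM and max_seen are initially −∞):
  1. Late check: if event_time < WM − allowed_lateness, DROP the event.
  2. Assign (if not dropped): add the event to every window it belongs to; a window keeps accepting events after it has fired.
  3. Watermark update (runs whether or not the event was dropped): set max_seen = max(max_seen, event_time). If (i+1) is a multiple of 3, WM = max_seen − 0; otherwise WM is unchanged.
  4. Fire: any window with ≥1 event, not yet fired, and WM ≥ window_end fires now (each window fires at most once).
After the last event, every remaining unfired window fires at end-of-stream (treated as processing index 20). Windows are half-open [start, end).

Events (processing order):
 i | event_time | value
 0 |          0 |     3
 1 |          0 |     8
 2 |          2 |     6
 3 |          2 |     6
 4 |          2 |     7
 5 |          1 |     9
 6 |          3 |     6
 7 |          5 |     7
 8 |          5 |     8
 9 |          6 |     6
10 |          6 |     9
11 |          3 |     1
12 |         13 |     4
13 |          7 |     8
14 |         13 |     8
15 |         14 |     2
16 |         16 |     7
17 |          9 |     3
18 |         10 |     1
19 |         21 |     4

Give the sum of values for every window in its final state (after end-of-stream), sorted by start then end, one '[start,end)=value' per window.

[0,4)=36 [2,6)=40 [4,8)=38 [6,10)=23 [10,14)=12 [12,16)=14 [14,18)=9 [16,20)=7 [18,22)=4 [20,24)=4

i=0 t=0 v=3: → [0,4); WM=−∞
i=1 t=0 v=8: → [0,4); WM=−∞
i=2 t=2 v=6: → [2,6),[0,4); WM=2
i=3 t=2 v=6: → [2,6),[0,4); WM=2
i=4 t=2 v=7: → [2,6),[0,4); WM=2
i=5 t=1 v=9: DROP (t<2-0); WM=2
i=6 t=3 v=6: → [2,6),[0,4); WM=2
i=7 t=5 v=7: → [4,8),[2,6); WM=2
i=8 t=5 v=8: → [4,8),[2,6); WM=5; [0,4) fires=36
i=9 t=6 v=6: → [6,10),[4,8); WM=5
i=10 t=6 v=9: → [6,10),[4,8); WM=5
i=11 t=3 v=1: DROP (t<5-0); WM=6; [2,6) fires=40
i=12 t=13 v=4: → [12,16),[10,14); WM=6
i=13 t=7 v=8: → [6,10),[4,8); WM=6
i=14 t=13 v=8: → [12,16),[10,14); WM=13; [4,8) fires=38 [6,10) fires=23
i=15 t=14 v=2: → [14,18),[12,16); WM=13
i=16 t=16 v=7: → [16,20),[14,18); WM=13
i=17 t=9 v=3: DROP (t<13-0); WM=16; [10,14) fires=12 [12,16) fires=14
i=18 t=10 v=1: DROP (t<16-0); WM=16
i=19 t=21 v=4: → [20,24),[18,22); WM=16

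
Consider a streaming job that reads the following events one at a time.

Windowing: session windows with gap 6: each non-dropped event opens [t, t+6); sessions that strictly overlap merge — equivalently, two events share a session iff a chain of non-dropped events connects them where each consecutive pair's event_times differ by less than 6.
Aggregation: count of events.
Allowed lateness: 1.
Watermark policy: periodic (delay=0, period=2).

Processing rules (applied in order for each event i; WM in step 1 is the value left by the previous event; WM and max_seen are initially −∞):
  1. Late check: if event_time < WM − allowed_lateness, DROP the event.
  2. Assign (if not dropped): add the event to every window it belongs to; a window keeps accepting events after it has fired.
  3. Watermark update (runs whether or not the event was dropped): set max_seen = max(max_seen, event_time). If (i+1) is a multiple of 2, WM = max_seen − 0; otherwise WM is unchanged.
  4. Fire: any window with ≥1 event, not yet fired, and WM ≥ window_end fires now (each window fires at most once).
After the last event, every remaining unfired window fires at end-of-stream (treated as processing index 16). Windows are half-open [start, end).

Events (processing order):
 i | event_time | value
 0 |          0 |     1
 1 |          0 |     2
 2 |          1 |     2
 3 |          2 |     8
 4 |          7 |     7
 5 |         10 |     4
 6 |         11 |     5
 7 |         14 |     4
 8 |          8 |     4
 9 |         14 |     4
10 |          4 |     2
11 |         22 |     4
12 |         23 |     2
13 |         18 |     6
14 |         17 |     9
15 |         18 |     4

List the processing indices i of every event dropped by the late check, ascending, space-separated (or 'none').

8 10 13 14 15

i=0 t=0 v=1: → [0,6); WM=−∞
i=1 t=0 v=2: → [0,6); WM=0
i=2 t=1 v=2: → [0,7); WM=0
i=3 t=2 v=8: → [0,8); WM=2
i=4 t=7 v=7: → [0,13); WM=2
i=5 t=10 v=4: → [0,16); WM=10
i=6 t=11 v=5: → [0,17); WM=10
i=7 t=14 v=4: → [0,20); WM=14
i=8 t=8 v=4: DROP (t<14-1); WM=14
i=9 t=14 v=4: → [0,20); WM=14
i=10 t=4 v=2: DROP (t<14-1); WM=14
i=11 t=22 v=4: → [22,28); WM=22
i=12 t=23 v=2: → [22,29); WM=22
i=13 t=18 v=6: DROP (t<22-1); WM=23
i=14 t=17 v=9: DROP (t<23-1); WM=23
i=15 t=18 v=4: DROP (t<23-1); WM=23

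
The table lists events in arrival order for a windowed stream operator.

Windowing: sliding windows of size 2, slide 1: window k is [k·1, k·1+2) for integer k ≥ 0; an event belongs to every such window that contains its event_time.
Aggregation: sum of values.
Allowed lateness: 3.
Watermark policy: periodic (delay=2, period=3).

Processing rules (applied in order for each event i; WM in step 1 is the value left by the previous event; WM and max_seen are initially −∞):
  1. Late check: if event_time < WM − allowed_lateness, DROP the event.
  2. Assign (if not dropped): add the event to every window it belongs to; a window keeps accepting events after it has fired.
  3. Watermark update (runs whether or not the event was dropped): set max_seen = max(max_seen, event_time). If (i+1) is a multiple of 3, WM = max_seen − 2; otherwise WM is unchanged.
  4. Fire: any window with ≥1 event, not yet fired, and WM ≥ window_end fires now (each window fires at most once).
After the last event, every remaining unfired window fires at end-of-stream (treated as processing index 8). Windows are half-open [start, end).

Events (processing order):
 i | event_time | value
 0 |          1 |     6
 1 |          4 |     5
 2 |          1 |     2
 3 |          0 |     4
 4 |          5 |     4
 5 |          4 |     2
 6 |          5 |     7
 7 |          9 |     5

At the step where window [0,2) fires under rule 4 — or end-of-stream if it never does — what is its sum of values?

8

i=0 t=1 v=6: → [1,3),[0,2); WM=−∞
i=1 t=4 v=5: → [4,6),[3,5); WM=−∞
i=2 t=1 v=2: → [1,3),[0,2); WM=2; [0,2) fires=8
i=3 t=0 v=4: → [0,2); WM=2
i=4 t=5 v=4: → [5,7),[4,6); WM=2
i=5 t=4 v=2: → [4,6),[3,5); WM=3; [1,3) fires=8
i=6 t=5 v=7: → [5,7),[4,6); WM=3
i=7 t=9 v=5: → [9,11),[8,10); WM=3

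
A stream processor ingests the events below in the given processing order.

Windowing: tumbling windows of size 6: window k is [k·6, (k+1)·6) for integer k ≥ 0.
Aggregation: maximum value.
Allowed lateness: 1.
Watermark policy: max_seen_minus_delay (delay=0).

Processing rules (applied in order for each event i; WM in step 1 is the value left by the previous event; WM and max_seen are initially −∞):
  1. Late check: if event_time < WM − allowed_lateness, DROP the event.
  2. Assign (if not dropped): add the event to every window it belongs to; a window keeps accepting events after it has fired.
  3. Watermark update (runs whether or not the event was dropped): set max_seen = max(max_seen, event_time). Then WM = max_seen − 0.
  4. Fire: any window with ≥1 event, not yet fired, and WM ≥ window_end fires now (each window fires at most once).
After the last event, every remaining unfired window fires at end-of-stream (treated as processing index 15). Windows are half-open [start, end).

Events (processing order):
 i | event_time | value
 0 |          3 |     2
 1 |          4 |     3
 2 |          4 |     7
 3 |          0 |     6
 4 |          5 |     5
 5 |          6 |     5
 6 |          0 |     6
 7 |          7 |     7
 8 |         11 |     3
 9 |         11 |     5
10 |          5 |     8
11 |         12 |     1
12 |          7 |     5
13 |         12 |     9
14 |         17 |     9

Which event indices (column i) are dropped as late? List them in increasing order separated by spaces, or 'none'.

i=0 t=3 v=2: → [0,6); WM=3
i=1 t=4 v=3: → [0,6); WM=4
i=2 t=4 v=7: → [0,6); WM=4
i=3 t=0 v=6: DROP (t<4-1); WM=4
i=4 t=5 v=5: → [0,6); WM=5
i=5 t=6 v=5: → [6,12); WM=6; [0,6) fires=7
i=6 t=0 v=6: DROP (t<6-1); WM=6
i=7 t=7 v=7: → [6,12); WM=7
i=8 t=11 v=3: → [6,12); WM=11
i=9 t=11 v=5: → [6,12); WM=11
i=10 t=5 v=8: DROP (t<11-1); WM=11
i=11 t=12 v=1: → [12,18); WM=12; [6,12) fires=7
i=12 t=7 v=5: DROP (t<12-1); WM=12
i=13 t=12 v=9: → [12,18); WM=12
i=14 t=17 v=9: → [12,18); WM=17

3 6 10 12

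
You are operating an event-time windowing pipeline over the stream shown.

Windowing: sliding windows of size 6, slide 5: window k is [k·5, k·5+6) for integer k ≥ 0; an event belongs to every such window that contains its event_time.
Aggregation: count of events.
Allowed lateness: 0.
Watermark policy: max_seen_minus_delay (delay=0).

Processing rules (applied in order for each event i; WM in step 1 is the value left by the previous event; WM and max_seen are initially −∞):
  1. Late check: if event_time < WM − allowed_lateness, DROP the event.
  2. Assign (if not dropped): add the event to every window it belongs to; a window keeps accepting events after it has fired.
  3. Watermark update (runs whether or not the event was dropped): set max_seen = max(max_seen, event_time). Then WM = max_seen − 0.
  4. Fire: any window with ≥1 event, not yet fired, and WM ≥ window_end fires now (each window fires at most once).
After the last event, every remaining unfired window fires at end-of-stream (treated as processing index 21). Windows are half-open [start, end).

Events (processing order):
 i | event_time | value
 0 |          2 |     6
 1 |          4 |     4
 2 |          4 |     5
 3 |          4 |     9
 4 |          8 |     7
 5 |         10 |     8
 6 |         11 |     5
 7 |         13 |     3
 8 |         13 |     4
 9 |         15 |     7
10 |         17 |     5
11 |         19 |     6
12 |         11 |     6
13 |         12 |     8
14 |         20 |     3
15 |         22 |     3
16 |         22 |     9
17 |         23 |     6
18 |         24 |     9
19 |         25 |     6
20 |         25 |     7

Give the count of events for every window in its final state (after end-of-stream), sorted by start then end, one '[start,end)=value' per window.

i=0 t=2 v=6: → [0,6); WM=2
i=1 t=4 v=4: → [0,6); WM=4
i=2 t=4 v=5: → [0,6); WM=4
i=3 t=4 v=9: → [0,6); WM=4
i=4 t=8 v=7: → [5,11); WM=8; [0,6) fires=4
i=5 t=10 v=8: → [10,16),[5,11); WM=10
i=6 t=11 v=5: → [10,16); WM=11; [5,11) fires=2
i=7 t=13 v=3: → [10,16); WM=13
i=8 t=13 v=4: → [10,16); WM=13
i=9 t=15 v=7: → [15,21),[10,16); WM=15
i=10 t=17 v=5: → [15,21); WM=17; [10,16) fires=5
i=11 t=19 v=6: → [15,21); WM=19
i=12 t=11 v=6: DROP (t<19-0); WM=19
i=13 t=12 v=8: DROP (t<19-0); WM=19
i=14 t=20 v=3: → [20,26),[15,21); WM=20
i=15 t=22 v=3: → [20,26); WM=22; [15,21) fires=4
i=16 t=22 v=9: → [20,26); WM=22
i=17 t=23 v=6: → [20,26); WM=23
i=18 t=24 v=9: → [20,26); WM=24
i=19 t=25 v=6: → [25,31),[20,26); WM=25
i=20 t=25 v=7: → [25,31),[20,26); WM=25

[0,6)=4 [5,11)=2 [10,16)=5 [15,21)=4 [20,26)=7 [25,31)=2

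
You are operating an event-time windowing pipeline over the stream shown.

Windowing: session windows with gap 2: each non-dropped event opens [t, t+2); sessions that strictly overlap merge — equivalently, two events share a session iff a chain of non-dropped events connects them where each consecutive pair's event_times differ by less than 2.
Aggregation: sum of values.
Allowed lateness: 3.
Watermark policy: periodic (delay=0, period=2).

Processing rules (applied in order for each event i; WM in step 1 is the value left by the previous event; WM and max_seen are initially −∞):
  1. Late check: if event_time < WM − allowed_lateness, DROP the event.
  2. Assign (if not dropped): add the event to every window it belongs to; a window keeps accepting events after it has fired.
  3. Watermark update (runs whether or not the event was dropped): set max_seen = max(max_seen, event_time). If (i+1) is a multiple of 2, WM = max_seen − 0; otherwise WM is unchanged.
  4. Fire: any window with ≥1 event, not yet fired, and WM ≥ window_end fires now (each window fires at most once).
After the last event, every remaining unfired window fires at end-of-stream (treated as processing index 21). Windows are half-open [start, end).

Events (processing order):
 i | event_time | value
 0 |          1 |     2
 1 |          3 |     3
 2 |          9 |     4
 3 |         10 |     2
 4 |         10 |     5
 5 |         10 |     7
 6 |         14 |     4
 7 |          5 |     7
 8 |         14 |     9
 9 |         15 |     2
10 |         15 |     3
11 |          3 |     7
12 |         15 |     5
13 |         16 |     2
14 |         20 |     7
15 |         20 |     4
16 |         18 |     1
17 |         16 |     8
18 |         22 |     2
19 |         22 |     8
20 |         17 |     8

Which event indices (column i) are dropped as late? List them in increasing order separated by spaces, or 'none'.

7 11 17 20

i=0 t=1 v=2: → [1,3); WM=−∞
i=1 t=3 v=3: → [3,5); WM=3
i=2 t=9 v=4: → [9,11); WM=3
i=3 t=10 v=2: → [9,12); WM=10
i=4 t=10 v=5: → [9,12); WM=10
i=5 t=10 v=7: → [9,12); WM=10
i=6 t=14 v=4: → [14,16); WM=10
i=7 t=5 v=7: DROP (t<10-3); WM=14
i=8 t=14 v=9: → [14,16); WM=14
i=9 t=15 v=2: → [14,17); WM=15
i=10 t=15 v=3: → [14,17); WM=15
i=11 t=3 v=7: DROP (t<15-3); WM=15
i=12 t=15 v=5: → [14,17); WM=15
i=13 t=16 v=2: → [14,18); WM=16
i=14 t=20 v=7: → [20,22); WM=16
i=15 t=20 v=4: → [20,22); WM=20
i=16 t=18 v=1: → [18,20); WM=20
i=17 t=16 v=8: DROP (t<20-3); WM=20
i=18 t=22 v=2: → [22,24); WM=20
i=19 t=22 v=8: → [22,24); WM=22
i=20 t=17 v=8: DROP (t<22-3); WM=22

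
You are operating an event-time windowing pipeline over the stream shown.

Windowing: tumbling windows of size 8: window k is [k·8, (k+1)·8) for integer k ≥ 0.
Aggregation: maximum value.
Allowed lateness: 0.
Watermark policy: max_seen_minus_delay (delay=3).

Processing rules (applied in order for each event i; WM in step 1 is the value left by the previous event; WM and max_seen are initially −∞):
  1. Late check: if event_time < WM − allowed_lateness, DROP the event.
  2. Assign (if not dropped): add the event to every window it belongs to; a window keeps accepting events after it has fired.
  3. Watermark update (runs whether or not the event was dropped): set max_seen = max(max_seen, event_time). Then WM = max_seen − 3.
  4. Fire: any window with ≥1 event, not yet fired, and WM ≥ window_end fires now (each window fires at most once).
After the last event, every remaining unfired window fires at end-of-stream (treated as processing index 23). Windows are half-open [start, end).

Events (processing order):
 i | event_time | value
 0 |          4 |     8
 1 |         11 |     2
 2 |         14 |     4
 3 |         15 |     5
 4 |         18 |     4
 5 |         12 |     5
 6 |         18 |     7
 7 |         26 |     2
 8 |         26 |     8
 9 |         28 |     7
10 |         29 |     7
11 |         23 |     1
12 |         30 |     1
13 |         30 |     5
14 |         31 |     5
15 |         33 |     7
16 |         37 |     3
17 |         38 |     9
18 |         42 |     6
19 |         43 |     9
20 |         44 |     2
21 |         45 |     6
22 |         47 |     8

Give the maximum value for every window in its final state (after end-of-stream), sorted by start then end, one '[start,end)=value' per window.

i=0 t=4 v=8: → [0,8); WM=1
i=1 t=11 v=2: → [8,16); WM=8; [0,8) fires=8
i=2 t=14 v=4: → [8,16); WM=11
i=3 t=15 v=5: → [8,16); WM=12
i=4 t=18 v=4: → [16,24); WM=15
i=5 t=12 v=5: DROP (t<15-0); WM=15
i=6 t=18 v=7: → [16,24); WM=15
i=7 t=26 v=2: → [24,32); WM=23; [8,16) fires=5
i=8 t=26 v=8: → [24,32); WM=23
i=9 t=28 v=7: → [24,32); WM=25; [16,24) fires=7
i=10 t=29 v=7: → [24,32); WM=26
i=11 t=23 v=1: DROP (t<26-0); WM=26
i=12 t=30 v=1: → [24,32); WM=27
i=13 t=30 v=5: → [24,32); WM=27
i=14 t=31 v=5: → [24,32); WM=28
i=15 t=33 v=7: → [32,40); WM=30
i=16 t=37 v=3: → [32,40); WM=34; [24,32) fires=8
i=17 t=38 v=9: → [32,40); WM=35
i=18 t=42 v=6: → [40,48); WM=39
i=19 t=43 v=9: → [40,48); WM=40; [32,40) fires=9
i=20 t=44 v=2: → [40,48); WM=41
i=21 t=45 v=6: → [40,48); WM=42
i=22 t=47 v=8: → [40,48); WM=44

[0,8)=8 [8,16)=5 [16,24)=7 [24,32)=8 [32,40)=9 [40,48)=9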